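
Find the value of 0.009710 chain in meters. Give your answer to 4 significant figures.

0.1953 meters

1 chain = 20.1168 m.
Then 0.009710 × 20.1168 ≈ 0.1953 m.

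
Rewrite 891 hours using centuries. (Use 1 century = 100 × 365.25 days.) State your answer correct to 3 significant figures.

1 h = 1.14077 × 10^-6 century.
Then 891 × 1.14077 × 10^-6 ≈ 0.00102 century.

0.00102 centuries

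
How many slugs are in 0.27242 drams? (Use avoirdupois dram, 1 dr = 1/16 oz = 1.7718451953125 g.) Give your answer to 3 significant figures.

1 dr = 0.000121410 slug.
0.27242 × 0.000121410 ≈ 3.31e-5 slug.

3.31e-5 slugs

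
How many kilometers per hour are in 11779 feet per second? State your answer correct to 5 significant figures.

12925 km/h

1 foot per second = 1.09728 km/h.
Thus 11779 × 1.09728 ≈ 12925 km/h.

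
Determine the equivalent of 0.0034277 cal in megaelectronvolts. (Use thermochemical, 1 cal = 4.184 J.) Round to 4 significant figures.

1 cal = 2.61145e+13 MeV.
Thus 0.0034277 × 2.61145e+13 ≈ 8.951e+10 MeV.

8.951e+10 megaelectronvolts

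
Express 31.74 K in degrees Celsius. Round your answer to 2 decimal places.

-241.41 °C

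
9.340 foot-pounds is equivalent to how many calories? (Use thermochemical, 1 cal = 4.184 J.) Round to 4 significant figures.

1 foot-pound = 0.324048 calories.
So 9.340 × 0.324048 ≈ 3.027 cal.

3.027 calories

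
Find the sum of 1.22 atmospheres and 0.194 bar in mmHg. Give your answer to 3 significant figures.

1070 mmHg

1.22 atm = 927.200 mmHg and 0.194 bar = 145.512 mmHg.
927.200 + 145.512 ≈ 1070 mmHg.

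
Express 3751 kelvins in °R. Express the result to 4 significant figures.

°R = K × 9/5.
Applying the formula gives 6752 °R.

6752 °R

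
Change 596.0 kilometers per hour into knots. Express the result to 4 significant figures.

321.8 knots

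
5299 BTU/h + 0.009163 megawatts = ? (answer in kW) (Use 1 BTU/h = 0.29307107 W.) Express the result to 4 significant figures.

5299 BTU/h = 1.55298 kW and 0.009163 MW = 9.16300 kW.
1.55298 + 9.16300 ≈ 10.72 kW.

10.72 kilowatts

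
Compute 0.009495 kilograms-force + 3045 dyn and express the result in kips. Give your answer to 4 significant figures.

2.778 × 10^-5 kip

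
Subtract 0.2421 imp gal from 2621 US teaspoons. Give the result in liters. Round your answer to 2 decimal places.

11.82 liters

2621 US tsp = 12.9187 L and 0.2421 imp gal = 1.10061 L.
12.9187 − 1.10061 ≈ 11.82 L.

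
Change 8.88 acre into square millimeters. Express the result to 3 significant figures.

1 acre = 4.04686e+9 square millimeters.
Thus 8.88 × 4.04686e+9 ≈ 3.59e+10 mm².

3.59e+10 square millimeters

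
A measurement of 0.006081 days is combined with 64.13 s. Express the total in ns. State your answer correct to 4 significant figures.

5.895e+11 ns

0.006081 d = 5.25398e+11 ns and 64.13 s = 6.41300e+10 ns.
5.25398e+11 + 6.41300e+10 ≈ 5.895e+11 ns.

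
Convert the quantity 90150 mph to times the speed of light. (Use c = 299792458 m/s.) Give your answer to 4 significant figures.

0.0001344 c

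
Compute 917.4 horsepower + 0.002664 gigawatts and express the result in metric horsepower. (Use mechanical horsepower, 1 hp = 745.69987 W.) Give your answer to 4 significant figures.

917.4 hp = 930.124 PS and 0.002664 GW = 3622.03 PS.
930.124 + 3622.03 ≈ 4552 PS.

4552 metric horsepower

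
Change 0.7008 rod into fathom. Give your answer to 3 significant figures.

1 rod = 2.75000 fathoms.
0.7008 × 2.75000 ≈ 1.93 fathom.

1.93 fathoms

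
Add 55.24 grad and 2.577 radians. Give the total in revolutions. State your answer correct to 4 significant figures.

55.24 grad = 0.138100 rev and 2.577 rad = 0.410142 rev.
0.138100 + 0.410142 ≈ 0.5482 rev.

0.5482 rev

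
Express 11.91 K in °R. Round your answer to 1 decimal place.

21.4 °R

°R = K × 9/5.
Applying the formula gives 21.4 °R.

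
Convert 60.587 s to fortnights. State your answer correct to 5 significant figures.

5.0088e-5 fortnights

1 s = 8.26720e-7 fortnight.
Then 60.587 × 8.26720e-7 ≈ 5.0088e-5 fortnight.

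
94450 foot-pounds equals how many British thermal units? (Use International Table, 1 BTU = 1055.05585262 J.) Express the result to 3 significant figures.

121 British thermal units

1 ft·lbf = 0.00128507 BTU.
Then 94450 × 0.00128507 ≈ 121 BTU.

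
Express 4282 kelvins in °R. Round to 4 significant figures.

7708 degrees Rankine

°R = K × 9/5.
Applying the formula gives 7708 °R.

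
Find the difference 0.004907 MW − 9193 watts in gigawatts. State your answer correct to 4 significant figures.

0.004907 MW = 4.90700 × 10^-6 GW and 9193 W = 9.19300 × 10^-6 GW.
4.90700 × 10^-6 − 9.19300 × 10^-6 ≈ -4.286 × 10^-6 GW.

-4.286 × 10^-6 gigawatts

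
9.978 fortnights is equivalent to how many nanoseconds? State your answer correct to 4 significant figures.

1.207 × 10^16 nanoseconds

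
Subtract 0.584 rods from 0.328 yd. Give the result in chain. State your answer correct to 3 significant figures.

-0.131 chain

0.328 yd = 0.0149091 chain and 0.584 rod = 0.146000 chain.
0.0149091 − 0.146000 ≈ -0.131 chain.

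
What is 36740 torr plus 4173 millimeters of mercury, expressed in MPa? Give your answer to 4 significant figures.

5.455 megapascals

36740 torr = 4.89826 MPa and 4173 mmHg = 0.556354 MPa.
4.89826 + 0.556354 ≈ 5.455 MPa.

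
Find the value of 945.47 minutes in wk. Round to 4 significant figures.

1 minute = 9.92063 × 10^-5 wk.
So 945.47 × 9.92063 × 10^-5 ≈ 0.09380 wk.

0.09380 weeks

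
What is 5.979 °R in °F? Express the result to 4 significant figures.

°R = °F + 459.67.
Applying the formula gives -453.7 °F.

-453.7 °F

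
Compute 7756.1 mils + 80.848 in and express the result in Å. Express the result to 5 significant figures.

2.2505e+10 Å

7756.1 mil = 1.97005e+9 Å and 80.848 in = 2.05354e+10 Å.
1.97005e+9 + 2.05354e+10 ≈ 2.2505e+10 Å.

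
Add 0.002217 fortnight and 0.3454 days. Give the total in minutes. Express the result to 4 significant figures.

542.1 min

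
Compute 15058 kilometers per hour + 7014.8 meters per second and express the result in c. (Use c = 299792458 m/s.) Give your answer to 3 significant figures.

3.74 × 10^-5 times the speed of light

15058 km/h = 1.39522 × 10^-5 c and 7014.8 m/s = 2.33989 × 10^-5 c.
1.39522 × 10^-5 + 2.33989 × 10^-5 ≈ 3.74 × 10^-5 c.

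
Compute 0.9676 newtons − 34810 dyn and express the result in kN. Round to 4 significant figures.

0.0006195 kN

0.9676 N = 0.000967600 kN and 34810 dyn = 0.000348100 kN.
0.000967600 − 0.000348100 ≈ 0.0006195 kN.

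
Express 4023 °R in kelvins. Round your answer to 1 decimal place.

2235.0 K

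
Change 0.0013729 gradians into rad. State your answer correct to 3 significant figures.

2.16 × 10^-5 rad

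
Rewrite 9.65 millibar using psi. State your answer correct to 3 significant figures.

0.140 psi

1 millibar = 0.0145038 psi.
Then 9.65 × 0.0145038 ≈ 0.140 psi.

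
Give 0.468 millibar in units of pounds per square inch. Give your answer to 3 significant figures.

1 millibar = 0.0145038 psi.
Thus 0.468 × 0.0145038 ≈ 0.00679 psi.

0.00679 psi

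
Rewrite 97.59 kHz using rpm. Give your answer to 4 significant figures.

1 kilohertz = 60000.0 revolutions per minute.
Thus 97.59 × 60000.0 ≈ 5.855e+6 rpm.

5.855e+6 rpm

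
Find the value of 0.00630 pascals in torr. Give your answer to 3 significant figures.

4.73 × 10^-5 torr

1 pascal = 0.00750062 torr.
Thus 0.00630 × 0.00750062 ≈ 4.73 × 10^-5 torr.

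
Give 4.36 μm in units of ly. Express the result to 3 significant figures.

4.61e-22 ly

1 micrometer = 1.05700e-22 ly.
4.36 × 1.05700e-22 ≈ 4.61e-22 ly.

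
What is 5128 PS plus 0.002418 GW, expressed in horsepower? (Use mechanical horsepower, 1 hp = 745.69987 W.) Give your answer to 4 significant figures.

5128 PS = 5057.85 hp and 0.002418 GW = 3242.59 hp.
5057.85 + 3242.59 ≈ 8300 hp.

8300 horsepower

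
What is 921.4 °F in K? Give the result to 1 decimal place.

K = (°F + 459.67) × 5/9.
Applying the formula gives 767.3 K.

767.3 K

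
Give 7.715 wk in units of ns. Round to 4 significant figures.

4.666e+15 ns

1 wk = 6.04800e+14 nanoseconds.
So 7.715 × 6.04800e+14 ≈ 4.666e+15 ns.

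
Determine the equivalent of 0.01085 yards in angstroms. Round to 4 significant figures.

9.921 × 10^7 angstroms

1 yard = 9.14400 × 10^9 Å.
Thus 0.01085 × 9.14400 × 10^9 ≈ 9.921 × 10^7 Å.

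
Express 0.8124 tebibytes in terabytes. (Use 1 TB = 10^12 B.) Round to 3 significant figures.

0.893 TB

1 TiB = 1.09951 TB.
Thus 0.8124 × 1.09951 ≈ 0.893 TB.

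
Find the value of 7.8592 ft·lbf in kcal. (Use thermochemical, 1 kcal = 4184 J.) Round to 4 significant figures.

1 ft·lbf = 0.000324048 kcal.
Then 7.8592 × 0.000324048 ≈ 0.002547 kcal.

0.002547 kilocalories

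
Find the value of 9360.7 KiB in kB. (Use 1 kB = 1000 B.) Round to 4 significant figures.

1 KiB = 1.02400 kilobytes.
9360.7 × 1.02400 ≈ 9585 kB.

9585 kilobytes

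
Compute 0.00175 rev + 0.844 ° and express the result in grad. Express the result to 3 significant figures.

1.64 gradians

0.00175 rev = 0.700000 grad and 0.844 ° = 0.937778 grad.
0.700000 + 0.937778 ≈ 1.64 grad.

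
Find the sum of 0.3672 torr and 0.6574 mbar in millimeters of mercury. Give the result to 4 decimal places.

0.8603 millimeters of mercury

0.3672 torr = 0.367200 mmHg and 0.6574 mbar = 0.493090 mmHg.
0.367200 + 0.493090 ≈ 0.8603 mmHg.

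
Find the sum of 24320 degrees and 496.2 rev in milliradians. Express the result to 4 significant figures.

24320 ° = 424464 mrad and 496.2 rev = 3.11772e+6 mrad.
424464 + 3.11772e+6 ≈ 3.542e+6 mrad.

3.542e+6 mrad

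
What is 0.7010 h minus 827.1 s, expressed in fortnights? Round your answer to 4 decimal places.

0.0014 fortnights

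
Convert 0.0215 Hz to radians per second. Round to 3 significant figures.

1 hertz = 6.28319 radians per second.
Thus 0.0215 × 6.28319 ≈ 0.135 rad/s.

0.135 radians per second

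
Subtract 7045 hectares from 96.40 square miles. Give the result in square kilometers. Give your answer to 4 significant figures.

179.2 km²

96.40 mi² = 249.675 km² and 7045 ha = 70.4500 km².
249.675 − 70.4500 ≈ 179.2 km².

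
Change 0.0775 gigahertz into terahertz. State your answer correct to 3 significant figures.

7.75e-5 THz

1 gigahertz = 0.00100000 THz.
0.0775 × 0.00100000 ≈ 7.75e-5 THz.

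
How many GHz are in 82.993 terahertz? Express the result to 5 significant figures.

82993 GHz

1 terahertz = 1000.00 GHz.
Thus 82.993 × 1000.00 ≈ 82993 GHz.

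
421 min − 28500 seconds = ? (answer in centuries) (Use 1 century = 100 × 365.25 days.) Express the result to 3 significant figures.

-1.03 × 10^-6 century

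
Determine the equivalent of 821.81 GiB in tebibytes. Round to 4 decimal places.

1 gibibyte = 0.0009765625 TiB.
So 821.81 × 0.0009765625 ≈ 0.8025 TiB.

0.8025 TiB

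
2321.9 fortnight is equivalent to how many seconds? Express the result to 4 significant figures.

1 fortnight = 1.20960 × 10^6 s.
So 2321.9 × 1.20960 × 10^6 ≈ 2.809 × 10^9 s.

2.809 × 10^9 seconds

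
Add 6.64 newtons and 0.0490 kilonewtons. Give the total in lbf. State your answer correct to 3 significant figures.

6.64 N = 1.49273 lbf and 0.0490 kN = 11.0156 lbf.
1.49273 + 11.0156 ≈ 12.5 lbf.

12.5 lbf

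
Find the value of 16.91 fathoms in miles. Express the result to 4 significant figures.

1 fathom = 0.00113636 miles.
16.91 × 0.00113636 ≈ 0.01922 mi.

0.01922 miles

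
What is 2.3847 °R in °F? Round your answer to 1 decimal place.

-457.3 °F

°R = °F + 459.67.
Applying the formula gives -457.3 °F.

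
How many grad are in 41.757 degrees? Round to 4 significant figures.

1 degree = 1.11111 gradians.
Thus 41.757 × 1.11111 ≈ 46.40 grad.

46.40 grad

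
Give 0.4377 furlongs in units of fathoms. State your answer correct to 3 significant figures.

48.1 fathoms

1 furlong = 110.000 fathom.
Then 0.4377 × 110.000 ≈ 48.1 fathom.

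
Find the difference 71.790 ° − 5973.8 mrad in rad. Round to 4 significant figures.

71.790 ° = 1.25297 rad and 5973.8 mrad = 5.97380 rad.
1.25297 − 5.97380 ≈ -4.721 rad.

-4.721 rad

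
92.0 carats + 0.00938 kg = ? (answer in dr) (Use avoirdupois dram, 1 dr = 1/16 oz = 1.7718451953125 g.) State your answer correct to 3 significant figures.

15.7 drams

92.0 ct = 10.3847 dr and 0.00938 kg = 5.29392 dr.
10.3847 + 5.29392 ≈ 15.7 dr.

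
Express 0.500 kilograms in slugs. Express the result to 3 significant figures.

0.0343 slugs

1 kg = 0.0685218 slug.
So 0.500 × 0.0685218 ≈ 0.0343 slug.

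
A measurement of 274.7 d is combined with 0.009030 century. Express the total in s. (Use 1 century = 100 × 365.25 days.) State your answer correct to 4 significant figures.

274.7 d = 2.37341 × 10^7 s and 0.009030 century = 2.84965 × 10^7 s.
2.37341 × 10^7 + 2.84965 × 10^7 ≈ 5.223 × 10^7 s.

5.223 × 10^7 s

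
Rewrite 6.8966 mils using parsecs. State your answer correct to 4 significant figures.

5.677 × 10^-21 parsecs

1 mil = 8.23158 × 10^-22 pc.
Thus 6.8966 × 8.23158 × 10^-22 ≈ 5.677 × 10^-21 pc.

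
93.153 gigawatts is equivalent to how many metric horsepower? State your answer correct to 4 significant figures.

1.267 × 10^8 PS

1 gigawatt = 1.35962 × 10^6 metric horsepower.
93.153 × 1.35962 × 10^6 ≈ 1.267 × 10^8 PS.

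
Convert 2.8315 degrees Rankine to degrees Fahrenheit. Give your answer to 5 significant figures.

-456.84 °F

°R = °F + 459.67.
Applying the formula gives -456.84 °F.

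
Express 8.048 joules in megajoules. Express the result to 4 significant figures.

1 J = 1.00000 × 10^-6 megajoules.
Thus 8.048 × 1.00000 × 10^-6 ≈ 8.048 × 10^-6 MJ.

8.048 × 10^-6 megajoules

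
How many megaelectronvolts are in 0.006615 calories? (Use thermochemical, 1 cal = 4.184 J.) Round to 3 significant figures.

1.73e+11 MeV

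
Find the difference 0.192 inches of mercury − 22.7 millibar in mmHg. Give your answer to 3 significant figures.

0.192 inHg = 4.87680 mmHg and 22.7 mbar = 17.0264 mmHg.
4.87680 − 17.0264 ≈ -12.1 mmHg.

-12.1 mmHg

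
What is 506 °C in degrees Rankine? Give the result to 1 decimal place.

1402.5 °R

°R = (°C + 273.15) × 9/5.
Applying the formula gives 1402.5 °R.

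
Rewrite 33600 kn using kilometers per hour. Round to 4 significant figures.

62230 km/h

1 kn = 1.85200 km/h.
33600 × 1.85200 ≈ 62230 km/h.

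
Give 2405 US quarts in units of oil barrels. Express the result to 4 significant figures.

14.32 bbl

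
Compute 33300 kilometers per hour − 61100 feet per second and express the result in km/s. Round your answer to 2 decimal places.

-9.37 kilometers per second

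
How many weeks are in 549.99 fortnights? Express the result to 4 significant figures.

1 fortnight = 2.00000 weeks.
Then 549.99 × 2.00000 ≈ 1100 wk.

1100 wk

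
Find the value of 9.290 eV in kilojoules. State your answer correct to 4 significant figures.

1 electronvolt = 1.60218e-22 kJ.
So 9.290 × 1.60218e-22 ≈ 1.488e-21 kJ.

1.488e-21 kJ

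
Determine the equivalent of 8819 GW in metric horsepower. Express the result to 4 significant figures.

1.199e+10 metric horsepower

1 GW = 1.35962e+6 metric horsepower.
8819 × 1.35962e+6 ≈ 1.199e+10 PS.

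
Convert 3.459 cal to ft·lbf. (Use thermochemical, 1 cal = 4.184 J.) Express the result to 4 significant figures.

10.67 foot-pounds

1 calorie = 3.08596 foot-pounds.
3.459 × 3.08596 ≈ 10.67 ft·lbf.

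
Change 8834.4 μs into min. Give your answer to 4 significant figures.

0.0001472 minutes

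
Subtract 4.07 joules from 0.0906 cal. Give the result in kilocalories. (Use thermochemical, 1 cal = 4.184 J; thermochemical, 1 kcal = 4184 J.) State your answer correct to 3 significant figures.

-0.000882 kcal

0.0906 cal = 9.06000e-5 kcal and 4.07 J = 0.000972753 kcal.
9.06000e-5 − 0.000972753 ≈ -0.000882 kcal.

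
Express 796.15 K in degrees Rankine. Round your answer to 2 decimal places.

1433.07 °R

°R = K × 9/5.
Applying the formula gives 1433.07 °R.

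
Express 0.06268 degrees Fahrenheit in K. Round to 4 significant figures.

255.4 K

K = (°F + 459.67) × 5/9.
Applying the formula gives 255.4 K.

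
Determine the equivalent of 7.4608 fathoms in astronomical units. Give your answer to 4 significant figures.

1 fathom = 1.22248e-11 au.
Then 7.4608 × 1.22248e-11 ≈ 9.121e-11 au.

9.121e-11 au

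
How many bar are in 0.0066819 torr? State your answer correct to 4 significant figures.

8.908 × 10^-6 bar

1 torr = 0.00133322 bar.
So 0.0066819 × 0.00133322 ≈ 8.908 × 10^-6 bar.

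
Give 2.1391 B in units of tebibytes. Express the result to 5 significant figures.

1 B = 9.09495e-13 tebibytes.
Then 2.1391 × 9.09495e-13 ≈ 1.9455e-12 TiB.

1.9455e-12 tebibytes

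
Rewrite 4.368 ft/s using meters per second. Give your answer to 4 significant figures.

1 ft/s = 0.304800 m/s.
Then 4.368 × 0.304800 ≈ 1.331 m/s.

1.331 m/s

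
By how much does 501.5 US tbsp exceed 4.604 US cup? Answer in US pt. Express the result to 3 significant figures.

501.5 US tbsp = 15.6719 US pt and 4.604 US cup = 2.30200 US pt.
15.6719 − 2.30200 ≈ 13.4 US pt.

13.4 US pints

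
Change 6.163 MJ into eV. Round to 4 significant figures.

1 MJ = 6.24151 × 10^24 eV.
Then 6.163 × 6.24151 × 10^24 ≈ 3.847 × 10^25 eV.

3.847 × 10^25 electronvolts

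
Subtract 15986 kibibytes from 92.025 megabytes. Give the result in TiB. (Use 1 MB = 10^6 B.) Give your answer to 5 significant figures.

92.025 MB = 8.36962 × 10^-5 TiB and 15986 KiB = 1.48881 × 10^-5 TiB.
8.36962 × 10^-5 − 1.48881 × 10^-5 ≈ 6.8808 × 10^-5 TiB.

6.8808 × 10^-5 tebibytes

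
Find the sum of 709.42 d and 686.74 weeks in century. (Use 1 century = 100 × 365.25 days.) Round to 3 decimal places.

709.42 d = 0.0194229 century and 686.74 wk = 0.131613 century.
0.0194229 + 0.131613 ≈ 0.151 century.

0.151 centuries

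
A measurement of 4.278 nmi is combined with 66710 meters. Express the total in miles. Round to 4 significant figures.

4.278 nmi = 4.92303 mi and 66710 m = 41.4517 mi.
4.92303 + 41.4517 ≈ 46.37 mi.

46.37 miles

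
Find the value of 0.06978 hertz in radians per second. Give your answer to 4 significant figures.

0.4384 rad/s

1 Hz = 6.28319 rad/s.
0.06978 × 6.28319 ≈ 0.4384 rad/s.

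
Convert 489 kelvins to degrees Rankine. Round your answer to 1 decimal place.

880.2 degrees Rankine

°R = K × 9/5.
Applying the formula gives 880.2 °R.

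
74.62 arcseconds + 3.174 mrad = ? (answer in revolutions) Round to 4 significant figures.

0.0005627 rev

74.62 arcsec = 5.75772e-5 rev and 3.174 mrad = 0.000505158 rev.
5.75772e-5 + 0.000505158 ≈ 0.0005627 rev.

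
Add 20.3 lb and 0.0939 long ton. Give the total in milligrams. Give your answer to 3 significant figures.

20.3 lb = 9.20793e+6 mg and 0.0939 long ton = 9.54068e+7 mg.
9.20793e+6 + 9.54068e+7 ≈ 1.05e+8 mg.

1.05e+8 mg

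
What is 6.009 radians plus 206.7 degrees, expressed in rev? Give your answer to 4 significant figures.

6.009 rad = 0.956362 rev and 206.7 ° = 0.574167 rev.
0.956362 + 0.574167 ≈ 1.531 rev.

1.531 revolutions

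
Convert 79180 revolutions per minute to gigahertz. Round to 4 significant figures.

1 revolution per minute = 1.66667e-11 GHz.
Thus 79180 × 1.66667e-11 ≈ 1.320e-6 GHz.

1.320e-6 GHz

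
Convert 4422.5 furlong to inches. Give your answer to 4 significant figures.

3.503 × 10^7 in

1 furlong = 7920.00 inches.
Thus 4422.5 × 7920.00 ≈ 3.503 × 10^7 in.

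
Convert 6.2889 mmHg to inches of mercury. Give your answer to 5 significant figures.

1 mmHg = 0.0393701 inches of mercury.
So 6.2889 × 0.0393701 ≈ 0.24759 inHg.

0.24759 inches of mercury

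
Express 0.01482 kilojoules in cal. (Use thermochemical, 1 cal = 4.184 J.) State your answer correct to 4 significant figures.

3.542 cal

1 kJ = 239.006 cal.
Then 0.01482 × 239.006 ≈ 3.542 cal.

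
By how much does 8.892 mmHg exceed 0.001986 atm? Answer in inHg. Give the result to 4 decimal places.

0.2907 inHg

8.892 mmHg = 0.350079 inHg and 0.001986 atm = 0.0594236 inHg.
0.350079 − 0.0594236 ≈ 0.2907 inHg.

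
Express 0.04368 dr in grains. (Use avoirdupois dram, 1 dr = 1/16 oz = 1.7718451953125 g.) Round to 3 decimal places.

1 dr = 27.34375 gr.
So 0.04368 × 27.34375 ≈ 1.194 gr.

1.194 gr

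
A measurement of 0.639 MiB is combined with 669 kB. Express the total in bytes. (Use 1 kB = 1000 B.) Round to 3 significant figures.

1.34e+6 B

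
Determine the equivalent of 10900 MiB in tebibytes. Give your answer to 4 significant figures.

0.01040 tebibytes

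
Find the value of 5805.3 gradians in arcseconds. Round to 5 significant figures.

1.8809 × 10^7 arcseconds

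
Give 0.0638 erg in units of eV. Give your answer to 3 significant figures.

1 erg = 6.24151e+11 eV.
0.0638 × 6.24151e+11 ≈ 3.98e+10 eV.

3.98e+10 eV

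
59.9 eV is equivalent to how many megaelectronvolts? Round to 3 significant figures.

5.99 × 10^-5 MeV

1 electronvolt = 1.00000 × 10^-6 MeV.
Thus 59.9 × 1.00000 × 10^-6 ≈ 5.99 × 10^-5 MeV.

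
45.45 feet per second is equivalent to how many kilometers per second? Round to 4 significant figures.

0.01385 km/s

1 ft/s = 0.000304800 km/s.
45.45 × 0.000304800 ≈ 0.01385 km/s.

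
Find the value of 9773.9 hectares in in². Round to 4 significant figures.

1 ha = 1.55000 × 10^7 square inches.
Thus 9773.9 × 1.55000 × 10^7 ≈ 1.515 × 10^11 in².

1.515 × 10^11 square inches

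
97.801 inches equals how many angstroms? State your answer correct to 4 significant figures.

1 in = 2.54000 × 10^8 Å.
97.801 × 2.54000 × 10^8 ≈ 2.484 × 10^10 Å.

2.484 × 10^10 Å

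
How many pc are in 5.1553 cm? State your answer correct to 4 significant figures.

1.671e-18 pc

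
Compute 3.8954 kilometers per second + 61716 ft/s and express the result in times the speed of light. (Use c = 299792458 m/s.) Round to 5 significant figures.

3.8954 km/s = 1.29937e-5 c and 61716 ft/s = 6.27469e-5 c.
1.29937e-5 + 6.27469e-5 ≈ 7.5741e-5 c.

7.5741e-5 c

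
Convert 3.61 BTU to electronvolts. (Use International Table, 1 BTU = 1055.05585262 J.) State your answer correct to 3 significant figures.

2.38 × 10^22 eV

1 BTU = 6.58514 × 10^21 electronvolts.
Thus 3.61 × 6.58514 × 10^21 ≈ 2.38 × 10^22 eV.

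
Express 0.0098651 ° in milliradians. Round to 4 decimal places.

1 ° = 17.4533 mrad.
0.0098651 × 17.4533 ≈ 0.1722 mrad.

0.1722 milliradians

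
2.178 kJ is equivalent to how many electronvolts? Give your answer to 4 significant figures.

1.359e+22 eV

1 kJ = 6.24151e+21 electronvolts.
So 2.178 × 6.24151e+21 ≈ 1.359e+22 eV.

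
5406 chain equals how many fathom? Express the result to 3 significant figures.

1 chain = 11.0000 fathoms.
So 5406 × 11.0000 ≈ 59500 fathom.

59500 fathoms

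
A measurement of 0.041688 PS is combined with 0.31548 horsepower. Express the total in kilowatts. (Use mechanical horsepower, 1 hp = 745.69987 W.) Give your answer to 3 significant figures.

0.041688 PS = 0.0306615 kW and 0.31548 hp = 0.235253 kW.
0.0306615 + 0.235253 ≈ 0.266 kW.

0.266 kW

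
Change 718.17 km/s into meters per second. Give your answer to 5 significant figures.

718170 meters per second

1 km/s = 1000.00 m/s.
So 718.17 × 1000.00 ≈ 718170 m/s.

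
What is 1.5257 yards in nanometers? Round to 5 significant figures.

1 yard = 9.14400e+8 nm.
1.5257 × 9.14400e+8 ≈ 1.3951e+9 nm.

1.3951e+9 nm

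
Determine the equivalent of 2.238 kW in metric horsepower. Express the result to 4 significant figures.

3.043 metric horsepower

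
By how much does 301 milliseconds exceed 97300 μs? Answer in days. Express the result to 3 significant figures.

301 ms = 3.48380e-6 d and 97300 μs = 1.12616e-6 d.
3.48380e-6 − 1.12616e-6 ≈ 2.36e-6 d.

2.36e-6 d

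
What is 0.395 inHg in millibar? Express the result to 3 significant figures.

1 inHg = 33.8639 millibar.
0.395 × 33.8639 ≈ 13.4 mbar.

13.4 millibar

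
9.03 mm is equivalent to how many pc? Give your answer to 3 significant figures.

2.93e-19 pc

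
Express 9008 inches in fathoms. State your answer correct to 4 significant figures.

125.1 fathom

1 in = 0.0138889 fathoms.
9008 × 0.0138889 ≈ 125.1 fathom.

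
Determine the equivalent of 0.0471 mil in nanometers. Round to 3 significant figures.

1 mil = 25400.0 nanometers.
Thus 0.0471 × 25400.0 ≈ 1200 nm.

1200 nm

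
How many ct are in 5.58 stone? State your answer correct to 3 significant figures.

1 st = 31751.5 carats.
So 5.58 × 31751.5 ≈ 177000 ct.

177000 ct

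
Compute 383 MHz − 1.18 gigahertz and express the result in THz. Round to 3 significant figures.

-0.000797 terahertz

383 MHz = 0.000383000 THz and 1.18 GHz = 0.00118000 THz.
0.000383000 − 0.00118000 ≈ -0.000797 THz.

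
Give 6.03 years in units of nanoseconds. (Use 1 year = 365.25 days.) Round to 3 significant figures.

1.90 × 10^17 ns

1 yr = 3.15576 × 10^16 ns.
6.03 × 3.15576 × 10^16 ≈ 1.90 × 10^17 ns.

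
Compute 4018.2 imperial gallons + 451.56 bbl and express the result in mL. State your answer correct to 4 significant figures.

4018.2 imp gal = 1.82671 × 10^7 mL and 451.56 bbl = 7.17923 × 10^7 mL.
1.82671 × 10^7 + 7.17923 × 10^7 ≈ 9.006 × 10^7 mL.

9.006 × 10^7 milliliters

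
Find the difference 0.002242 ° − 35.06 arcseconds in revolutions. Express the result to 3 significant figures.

-2.08 × 10^-5 revolutions

0.002242 ° = 6.22778 × 10^-6 rev and 35.06 arcsec = 2.70525 × 10^-5 rev.
6.22778 × 10^-6 − 2.70525 × 10^-5 ≈ -2.08 × 10^-5 rev.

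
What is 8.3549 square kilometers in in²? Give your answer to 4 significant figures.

1.295e+10 in²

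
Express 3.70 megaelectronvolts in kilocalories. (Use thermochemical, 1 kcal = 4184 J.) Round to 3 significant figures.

1 MeV = 3.82929e-17 kilocalories.
So 3.70 × 3.82929e-17 ≈ 1.42e-16 kcal.

1.42e-16 kcal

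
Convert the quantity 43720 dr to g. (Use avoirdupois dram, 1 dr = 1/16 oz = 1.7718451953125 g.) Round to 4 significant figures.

1 dram = 1.77185 g.
43720 × 1.77185 ≈ 77470 g.

77470 g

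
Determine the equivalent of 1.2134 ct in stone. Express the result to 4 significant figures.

1 carat = 3.14946e-5 st.
Then 1.2134 × 3.14946e-5 ≈ 3.822e-5 st.

3.822e-5 stone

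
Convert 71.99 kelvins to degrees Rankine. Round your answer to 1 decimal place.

°R = K × 9/5.
Applying the formula gives 129.6 °R.

129.6 degrees Rankine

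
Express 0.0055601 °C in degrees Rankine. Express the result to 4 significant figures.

491.7 °R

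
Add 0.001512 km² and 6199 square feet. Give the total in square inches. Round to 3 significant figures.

3.24e+6 square inches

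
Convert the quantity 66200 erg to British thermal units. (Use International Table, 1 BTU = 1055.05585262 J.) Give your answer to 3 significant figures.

6.27e-6 BTU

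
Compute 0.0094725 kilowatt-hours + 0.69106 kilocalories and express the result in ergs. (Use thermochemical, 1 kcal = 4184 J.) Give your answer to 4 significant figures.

3.699 × 10^11 erg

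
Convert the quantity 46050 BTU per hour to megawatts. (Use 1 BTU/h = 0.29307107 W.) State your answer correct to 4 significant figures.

0.01350 megawatts

1 BTU/h = 2.93071e-7 MW.
Then 46050 × 2.93071e-7 ≈ 0.01350 MW.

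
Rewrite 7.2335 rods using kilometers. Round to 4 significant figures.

0.03638 kilometers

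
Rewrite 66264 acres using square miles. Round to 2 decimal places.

103.54 mi²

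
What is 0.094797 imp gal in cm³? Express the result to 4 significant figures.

1 imp gal = 4546.09 cm³.
Thus 0.094797 × 4546.09 ≈ 431.0 cm³.

431.0 cm³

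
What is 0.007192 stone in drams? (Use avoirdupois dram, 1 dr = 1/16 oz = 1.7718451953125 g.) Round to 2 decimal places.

25.78 dr

1 st = 3584.00 drams.
Thus 0.007192 × 3584.00 ≈ 25.78 dr.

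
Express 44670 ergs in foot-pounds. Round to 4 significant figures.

0.003295 foot-pounds

1 erg = 7.37562 × 10^-8 foot-pounds.
Then 44670 × 7.37562 × 10^-8 ≈ 0.003295 ft·lbf.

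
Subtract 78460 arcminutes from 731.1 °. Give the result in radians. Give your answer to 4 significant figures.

731.1 ° = 12.7601 rad and 78460 arcmin = 22.8231 rad.
12.7601 − 22.8231 ≈ -10.06 rad.

-10.06 rad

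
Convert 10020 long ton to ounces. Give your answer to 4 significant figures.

3.591e+8 oz

1 long ton = 35840.0 oz.
10020 × 35840.0 ≈ 3.591e+8 oz.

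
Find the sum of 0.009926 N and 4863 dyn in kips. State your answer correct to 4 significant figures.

1.316e-5 kip

0.009926 N = 2.23145e-6 kip and 4863 dyn = 1.09325e-5 kip.
2.23145e-6 + 1.09325e-5 ≈ 1.316e-5 kip.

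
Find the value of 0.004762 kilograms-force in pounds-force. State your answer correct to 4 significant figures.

1 kilogram-force = 2.20462 pounds-force.
So 0.004762 × 2.20462 ≈ 0.01050 lbf.

0.01050 lbf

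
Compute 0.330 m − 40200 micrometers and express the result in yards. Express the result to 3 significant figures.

0.317 yards

0.330 m = 0.360892 yd and 40200 μm = 0.0439633 yd.
0.360892 − 0.0439633 ≈ 0.317 yd.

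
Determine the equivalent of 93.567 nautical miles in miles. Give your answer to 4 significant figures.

107.7 mi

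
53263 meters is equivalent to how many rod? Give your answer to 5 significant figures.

10591 rod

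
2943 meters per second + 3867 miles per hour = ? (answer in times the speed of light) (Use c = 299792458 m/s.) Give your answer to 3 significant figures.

1.56 × 10^-5 times the speed of light

2943 m/s = 9.81679 × 10^-6 c and 3867 mph = 5.76633 × 10^-6 c.
9.81679 × 10^-6 + 5.76633 × 10^-6 ≈ 1.56 × 10^-5 c.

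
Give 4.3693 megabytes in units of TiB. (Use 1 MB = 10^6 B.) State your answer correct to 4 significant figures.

3.974e-6 TiB

1 MB = 9.09495e-7 TiB.
Then 4.3693 × 9.09495e-7 ≈ 3.974e-6 TiB.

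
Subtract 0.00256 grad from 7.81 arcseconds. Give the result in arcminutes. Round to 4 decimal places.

-0.0081 arcmin

7.81 arcsec = 0.130167 arcmin and 0.00256 grad = 0.138240 arcmin.
0.130167 − 0.138240 ≈ -0.0081 arcmin.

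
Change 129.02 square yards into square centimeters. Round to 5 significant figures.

1 square yard = 8361.27 cm².
Thus 129.02 × 8361.27 ≈ 1.0788e+6 cm².

1.0788e+6 cm²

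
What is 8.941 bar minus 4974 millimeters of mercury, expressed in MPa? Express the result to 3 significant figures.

8.941 bar = 0.894100 MPa and 4974 mmHg = 0.663146 MPa.
0.894100 − 0.663146 ≈ 0.231 MPa.

0.231 megapascals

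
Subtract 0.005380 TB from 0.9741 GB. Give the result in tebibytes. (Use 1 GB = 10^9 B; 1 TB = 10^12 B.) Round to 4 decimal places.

-0.0040 TiB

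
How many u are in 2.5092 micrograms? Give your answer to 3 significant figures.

1 microgram = 6.02214 × 10^17 atomic mass units.
Thus 2.5092 × 6.02214 × 10^17 ≈ 1.51 × 10^18 u.

1.51 × 10^18 atomic mass units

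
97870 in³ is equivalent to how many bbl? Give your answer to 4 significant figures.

1 in³ = 0.000103072 oil barrels.
Thus 97870 × 0.000103072 ≈ 10.09 bbl.

10.09 oil barrels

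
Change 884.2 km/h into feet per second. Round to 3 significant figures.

806 feet per second

1 km/h = 0.911344 feet per second.
Thus 884.2 × 0.911344 ≈ 806 ft/s.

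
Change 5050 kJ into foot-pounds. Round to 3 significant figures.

3.72e+6 ft·lbf

1 kJ = 737.562 foot-pounds.
So 5050 × 737.562 ≈ 3.72e+6 ft·lbf.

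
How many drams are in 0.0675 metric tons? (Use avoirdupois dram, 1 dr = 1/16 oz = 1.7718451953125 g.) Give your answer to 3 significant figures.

38100 drams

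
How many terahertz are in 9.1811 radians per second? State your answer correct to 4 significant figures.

1.461e-12 terahertz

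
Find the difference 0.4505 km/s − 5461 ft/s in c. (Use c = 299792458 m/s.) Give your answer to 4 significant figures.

-4.050 × 10^-6 c

0.4505 km/s = 1.50271 × 10^-6 c and 5461 ft/s = 5.55222 × 10^-6 c.
1.50271 × 10^-6 − 5.55222 × 10^-6 ≈ -4.050 × 10^-6 c.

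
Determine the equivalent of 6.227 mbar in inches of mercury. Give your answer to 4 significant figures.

0.1839 inches of mercury

1 mbar = 0.0295300 inHg.
6.227 × 0.0295300 ≈ 0.1839 inHg.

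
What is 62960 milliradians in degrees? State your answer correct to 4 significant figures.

3607 degrees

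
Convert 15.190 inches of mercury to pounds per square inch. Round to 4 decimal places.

1 inHg = 0.491154 pounds per square inch.
Then 15.190 × 0.491154 ≈ 7.4606 psi.

7.4606 pounds per square inch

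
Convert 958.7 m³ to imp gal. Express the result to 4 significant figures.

210900 imp gal

1 m³ = 219.969 imperial gallons.
Then 958.7 × 219.969 ≈ 210900 imp gal.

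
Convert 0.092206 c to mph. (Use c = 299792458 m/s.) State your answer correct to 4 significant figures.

1 c = 6.70617e+8 miles per hour.
Then 0.092206 × 6.70617e+8 ≈ 6.183e+7 mph.

6.183e+7 miles per hour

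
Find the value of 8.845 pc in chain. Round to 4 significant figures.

1 parsec = 1.53388 × 10^15 chain.
Thus 8.845 × 1.53388 × 10^15 ≈ 1.357 × 10^16 chain.

1.357 × 10^16 chains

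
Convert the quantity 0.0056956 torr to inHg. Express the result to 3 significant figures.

0.000224 inHg

1 torr = 0.0393701 inHg.
So 0.0056956 × 0.0393701 ≈ 0.000224 inHg.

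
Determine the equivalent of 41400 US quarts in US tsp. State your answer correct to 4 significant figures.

7.949 × 10^6 US tsp

1 US qt = 192.000 US teaspoons.
41400 × 192.000 ≈ 7.949 × 10^6 US tsp.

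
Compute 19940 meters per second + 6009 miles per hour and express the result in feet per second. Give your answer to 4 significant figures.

74230 ft/s

19940 m/s = 65419.9 ft/s and 6009 mph = 8813.20 ft/s.
65419.9 + 8813.20 ≈ 74230 ft/s.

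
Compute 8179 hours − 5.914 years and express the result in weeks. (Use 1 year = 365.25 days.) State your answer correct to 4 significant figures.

-259.9 weeks

8179 h = 48.6845 wk and 5.914 yr = 308.584 wk.
48.6845 − 308.584 ≈ -259.9 wk.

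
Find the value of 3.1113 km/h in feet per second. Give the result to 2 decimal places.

1 kilometer per hour = 0.911344 ft/s.
So 3.1113 × 0.911344 ≈ 2.84 ft/s.

2.84 feet per second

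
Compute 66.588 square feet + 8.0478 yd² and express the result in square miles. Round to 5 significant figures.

4.9866 × 10^-6 mi²

66.588 ft² = 2.38852 × 10^-6 mi² and 8.0478 yd² = 2.59808 × 10^-6 mi².
2.38852 × 10^-6 + 2.59808 × 10^-6 ≈ 4.9866 × 10^-6 mi².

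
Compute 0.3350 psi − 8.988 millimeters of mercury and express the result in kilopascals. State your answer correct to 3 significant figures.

1.11 kilopascals

0.3350 psi = 2.30974 kPa and 8.988 mmHg = 1.19830 kPa.
2.30974 − 1.19830 ≈ 1.11 kPa.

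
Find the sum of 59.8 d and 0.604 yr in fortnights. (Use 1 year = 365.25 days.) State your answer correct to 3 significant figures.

59.8 d = 4.27143 fortnight and 0.604 yr = 15.7579 fortnight.
4.27143 + 15.7579 ≈ 20.0 fortnight.

20.0 fortnights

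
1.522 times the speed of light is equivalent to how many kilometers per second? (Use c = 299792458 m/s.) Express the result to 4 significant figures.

456300 km/s

1 speed of light = 299792 kilometers per second.
Thus 1.522 × 299792 ≈ 456300 km/s.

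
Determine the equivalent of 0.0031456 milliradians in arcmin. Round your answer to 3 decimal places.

1 mrad = 3.43775 arcmin.
So 0.0031456 × 3.43775 ≈ 0.011 arcmin.

0.011 arcmin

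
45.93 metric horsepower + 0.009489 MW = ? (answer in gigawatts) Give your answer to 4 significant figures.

45.93 PS = 3.37815 × 10^-5 GW and 0.009489 MW = 9.48900 × 10^-6 GW.
3.37815 × 10^-5 + 9.48900 × 10^-6 ≈ 4.327 × 10^-5 GW.

4.327 × 10^-5 gigawatts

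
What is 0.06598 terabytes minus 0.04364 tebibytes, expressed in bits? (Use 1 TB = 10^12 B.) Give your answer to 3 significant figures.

1.44e+11 bit

0.06598 TB = 5.27840e+11 bit and 0.04364 TiB = 3.83861e+11 bit.
5.27840e+11 − 3.83861e+11 ≈ 1.44e+11 bit.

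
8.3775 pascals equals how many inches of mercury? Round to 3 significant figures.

1 Pa = 0.000295300 inHg.
Thus 8.3775 × 0.000295300 ≈ 0.00247 inHg.

0.00247 inches of mercury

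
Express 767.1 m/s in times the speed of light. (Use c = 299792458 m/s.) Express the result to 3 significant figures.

2.56e-6 c

1 m/s = 3.33564e-9 c.
Then 767.1 × 3.33564e-9 ≈ 2.56e-6 c.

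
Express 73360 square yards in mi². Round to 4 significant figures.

0.02368 mi²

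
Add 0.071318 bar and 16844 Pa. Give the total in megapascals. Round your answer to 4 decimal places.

0.0240 megapascals

0.071318 bar = 0.00713180 MPa and 16844 Pa = 0.0168440 MPa.
0.00713180 + 0.0168440 ≈ 0.0240 MPa.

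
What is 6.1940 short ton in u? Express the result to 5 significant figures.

3.3839e+30 atomic mass units

1 short ton = 5.46319e+29 atomic mass units.
So 6.1940 × 5.46319e+29 ≈ 3.3839e+30 u.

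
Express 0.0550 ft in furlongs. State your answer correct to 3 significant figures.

1 foot = 0.00151515 furlongs.
0.0550 × 0.00151515 ≈ 8.33e-5 furlong.

8.33e-5 furlong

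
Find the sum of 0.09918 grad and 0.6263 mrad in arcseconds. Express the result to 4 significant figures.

0.09918 grad = 321.343 arcsec and 0.6263 mrad = 129.184 arcsec.
321.343 + 129.184 ≈ 450.5 arcsec.

450.5 arcsec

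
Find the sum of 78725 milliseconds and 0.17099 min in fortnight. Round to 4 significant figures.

7.357e-5 fortnight

78725 ms = 6.50835e-5 fortnight and 0.17099 min = 8.48165e-6 fortnight.
6.50835e-5 + 8.48165e-6 ≈ 7.357e-5 fortnight.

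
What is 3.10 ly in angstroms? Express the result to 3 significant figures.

1 light-year = 9.46073 × 10^25 angstroms.
Thus 3.10 × 9.46073 × 10^25 ≈ 2.93 × 10^26 Å.

2.93 × 10^26 Å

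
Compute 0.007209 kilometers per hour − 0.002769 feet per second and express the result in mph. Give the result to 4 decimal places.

0.0026 mph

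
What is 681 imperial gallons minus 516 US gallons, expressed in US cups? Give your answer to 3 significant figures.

4830 US cup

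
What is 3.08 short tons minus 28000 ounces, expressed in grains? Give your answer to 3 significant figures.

3.09 × 10^7 grains

3.08 short ton = 4.31200 × 10^7 gr and 28000 oz = 1.22500 × 10^7 gr.
4.31200 × 10^7 − 1.22500 × 10^7 ≈ 3.09 × 10^7 gr.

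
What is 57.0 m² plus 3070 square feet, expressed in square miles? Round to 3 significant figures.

0.000132 square miles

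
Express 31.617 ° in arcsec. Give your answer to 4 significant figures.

113800 arcsec

1 ° = 3600.00 arcsec.
So 31.617 × 3600.00 ≈ 113800 arcsec.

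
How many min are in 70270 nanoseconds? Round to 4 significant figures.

1.171 × 10^-6 min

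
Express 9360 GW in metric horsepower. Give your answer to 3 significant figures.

1 GW = 1.35962e+6 PS.
9360 × 1.35962e+6 ≈ 1.27e+10 PS.

1.27e+10 PS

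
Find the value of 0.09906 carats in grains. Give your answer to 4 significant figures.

1 carat = 3.08647 gr.
0.09906 × 3.08647 ≈ 0.3057 gr.

0.3057 grains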